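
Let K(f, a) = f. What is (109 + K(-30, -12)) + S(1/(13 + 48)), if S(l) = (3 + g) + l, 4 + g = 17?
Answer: 5796/61 ≈ 95.016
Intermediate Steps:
g = 13 (g = -4 + 17 = 13)
S(l) = 16 + l (S(l) = (3 + 13) + l = 16 + l)
(109 + K(-30, -12)) + S(1/(13 + 48)) = (109 - 30) + (16 + 1/(13 + 48)) = 79 + (16 + 1/61) = 79 + 977/61 = 5796/61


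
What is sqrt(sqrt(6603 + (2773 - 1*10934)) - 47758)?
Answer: sqrt(-47758 + I*sqrt(1558)) ≈ 0.0903 + 218.54*I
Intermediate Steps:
sqrt(sqrt(6603 + (2773 - 1*10934)) - 47758) = sqrt(sqrt(6603 + (2773 - 10934)) - 47758) = sqrt(sqrt(6603 - 8161) - 47758) = sqrt(sqrt(-1558) - 47758) = sqrt(I*sqrt(1558) - 47758) = sqrt(-47758 + I*sqrt(1558))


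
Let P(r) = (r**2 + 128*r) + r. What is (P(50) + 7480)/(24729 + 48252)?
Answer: 310/1377 ≈ 0.22513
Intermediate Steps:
P(r) = r**2 + 129*r
(P(50) + 7480)/(24729 + 48252) = (50*(129 + 50) + 7480)/(24729 + 48252) = (50*179 + 7480)/72981 = (8950 + 7480)*(1/72981) = 16430*(1/72981) = 310/1377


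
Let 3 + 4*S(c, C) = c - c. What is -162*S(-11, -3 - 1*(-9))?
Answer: 243/2 ≈ 121.50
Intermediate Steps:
S(c, C) = -¾ (S(c, C) = -¾ + (c - c)/4 = -¾ + (¼)*0 = -¾ + 0 = -¾)
-162*S(-11, -3 - 1*(-9)) = -162*(-¾) = 243/2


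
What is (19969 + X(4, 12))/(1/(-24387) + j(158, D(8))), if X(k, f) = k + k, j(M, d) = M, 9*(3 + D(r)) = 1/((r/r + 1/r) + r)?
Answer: 487179099/3853145 ≈ 126.44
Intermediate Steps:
D(r) = -3 + 1/(9*(1 + r + 1/r)) (D(r) = -3 + 1/(9*((r/r + 1/r) + r)) = -3 + 1/(9*((1 + 1/r) + r)) = -3 + 1/(9*(1 + r + 1/r)))
X(k, f) = 2*k
(19969 + X(4, 12))/(1/(-24387) + j(158, D(8))) = (19969 + 2*4)/(1/(-24387) + 158) = (19969 + 8)/(-1/24387 + 158) = 19977/(3853145/24387) = 19977*(24387/3853145) = 487179099/3853145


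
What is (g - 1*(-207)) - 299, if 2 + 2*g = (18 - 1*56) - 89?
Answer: -313/2 ≈ -156.50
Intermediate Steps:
g = -129/2 (g = -1 + ((18 - 1*56) - 89)/2 = -1 + ((18 - 56) - 89)/2 = -1 + (-38 - 89)/2 = -1 + (½)*(-127) = -1 - 127/2 = -129/2 ≈ -64.500)
(g - 1*(-207)) - 299 = (-129/2 - 1*(-207)) - 299 = (-129/2 + 207) - 299 = 285/2 - 299 = -313/2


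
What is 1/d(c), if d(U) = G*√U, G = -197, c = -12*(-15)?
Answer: -√5/5910 ≈ -0.00037835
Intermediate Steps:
c = 180
d(U) = -197*√U
1/d(c) = 1/(-1182*√5) = -√5/5910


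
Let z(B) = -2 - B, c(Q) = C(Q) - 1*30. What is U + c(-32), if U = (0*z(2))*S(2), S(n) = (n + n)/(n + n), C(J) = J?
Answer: -62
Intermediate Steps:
S(n) = 1 (S(n) = (2*n)/((2*n)) = (2*n)*(1/(2*n)) = 1)
c(Q) = -30 + Q (c(Q) = Q - 1*30 = Q - 30 = -30 + Q)
U = 0 (U = (0*(-2 - 1*2))*1 = (0*(-2 - 2))*1 = (0*(-4))*1 = 0*1 = 0)
U + c(-32) = 0 + (-30 - 32) = 0 - 62 = -62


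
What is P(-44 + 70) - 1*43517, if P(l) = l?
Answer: -43491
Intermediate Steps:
P(-44 + 70) - 1*43517 = (-44 + 70) - 1*43517 = 26 - 43517 = -43491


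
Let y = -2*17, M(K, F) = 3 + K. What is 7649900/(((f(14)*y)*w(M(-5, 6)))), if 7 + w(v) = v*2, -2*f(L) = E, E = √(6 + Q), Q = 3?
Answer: -7649900/561 ≈ -13636.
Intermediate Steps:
E = 3 (E = √(6 + 3) = √9 = 3)
f(L) = -3/2 (f(L) = -½*3 = -3/2)
w(v) = -7 + 2*v (w(v) = -7 + v*2 = -7 + 2*v)
y = -34
7649900/(((f(14)*y)*w(M(-5, 6)))) = 7649900/(((-3/2*(-34))*(-7 + 2*(3 - 5)))) = 7649900/((51*(-7 + 2*(-2)))) = 7649900/((51*(-7 - 4))) = 7649900/((51*(-11))) = 7649900/(-561) = 7649900*(-1/561) = -7649900/561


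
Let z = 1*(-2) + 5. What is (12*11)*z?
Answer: 396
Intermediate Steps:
z = 3 (z = -2 + 5 = 3)
(12*11)*z = (12*11)*3 = 132*3 = 396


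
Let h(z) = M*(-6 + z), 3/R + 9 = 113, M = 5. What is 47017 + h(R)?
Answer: 4886663/104 ≈ 46987.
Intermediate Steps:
R = 3/104 (R = 3/(-9 + 113) = 3/104 ≈ 0.028846)
h(z) = -30 + 5*z (h(z) = 5*(-6 + z) = -30 + 5*z)
47017 + h(R) = 47017 + (-30 + 5*(3/104)) = 47017 + (-30 + 15/104) = 47017 - 3105/104 = 4886663/104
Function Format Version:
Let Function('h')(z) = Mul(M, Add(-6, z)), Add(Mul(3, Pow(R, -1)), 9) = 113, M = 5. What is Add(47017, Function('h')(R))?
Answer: Rational(4886663, 104) ≈ 46987.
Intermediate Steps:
R = Rational(3, 104) (R = Mul(3, Pow(Add(-9, 113), -1)) = Mul(3, Pow(104, -1)) = Mul(3, Rational(1, 104)) = Rational(3, 104) ≈ 0.028846)
Function('h')(z) = Add(-30, Mul(5, z)) (Function('h')(z) = Mul(5, Add(-6, z)) = Add(-30, Mul(5, z)))
Add(47017, Function('h')(R)) = Add(47017, Add(-30, Mul(5, Rational(3, 104)))) = Add(47017, Add(-30, Rational(15, 104))) = Add(47017, Rational(-3105, 104)) = Rational(4886663, 104)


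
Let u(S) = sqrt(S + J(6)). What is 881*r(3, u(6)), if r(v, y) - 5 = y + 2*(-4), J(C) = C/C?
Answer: -2643 + 881*sqrt(7) ≈ -312.09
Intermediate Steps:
J(C) = 1
u(S) = sqrt(1 + S) (u(S) = sqrt(S + 1) = sqrt(1 + S))
r(v, y) = -3 + y (r(v, y) = 5 + (y + 2*(-4)) = 5 + (y - 8) = 5 + (-8 + y) = -3 + y)
881*r(3, u(6)) = 881*(-3 + sqrt(1 + 6)) = 881*(-3 + sqrt(7)) = -2643 + 881*sqrt(7)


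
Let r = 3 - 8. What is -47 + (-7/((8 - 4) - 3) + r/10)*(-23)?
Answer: 251/2 ≈ 125.50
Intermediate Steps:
r = -5
-47 + (-7/((8 - 4) - 3) + r/10)*(-23) = -47 + (-7/((8 - 4) - 3) - 5/10)*(-23) = -47 + (-7/(4 - 3) - 5*⅒)*(-23) = -47 + (-7/1 - ½)*(-23) = -47 + (-7*1 - ½)*(-23) = -47 + (-7 - ½)*(-23) = -47 - 15/2*(-23) = -47 + 345/2 = 251/2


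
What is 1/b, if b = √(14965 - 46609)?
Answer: -I*√879/5274 ≈ -0.0056215*I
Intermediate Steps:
b = 6*I*√879 (b = √(-31644) = 6*I*√879 ≈ 177.89*I)
1/b = 1/(6*I*√879) = -I*√879/5274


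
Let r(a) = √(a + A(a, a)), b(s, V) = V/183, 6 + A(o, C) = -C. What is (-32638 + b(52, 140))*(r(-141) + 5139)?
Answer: -10231087782/61 - 5972614*I*√6/183 ≈ -1.6772e+8 - 79945.0*I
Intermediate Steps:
A(o, C) = -6 - C
b(s, V) = V/183 (b(s, V) = V*(1/183) = V/183)
r(a) = I*√6 (r(a) = √(a + (-6 - a)) = √(-6) = I*√6)
(-32638 + b(52, 140))*(r(-141) + 5139) = (-32638 + (1/183)*140)*(I*√6 + 5139) = (-32638 + 140/183)*(5139 + I*√6) = -5972614*(5139 + I*√6)/183 = -10231087782/61 - 5972614*I*√6/183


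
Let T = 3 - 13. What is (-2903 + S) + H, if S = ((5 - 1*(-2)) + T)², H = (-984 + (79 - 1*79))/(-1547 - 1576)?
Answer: -3012326/1041 ≈ -2893.7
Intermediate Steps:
T = -10
H = 328/1041 (H = (-984 + (79 - 79))/(-3123) = (-984 + 0)*(-1/3123) = -984*(-1/3123) = 328/1041 ≈ 0.31508)
S = 9 (S = ((5 - 1*(-2)) - 10)² = ((5 + 2) - 10)² = (7 - 10)² = (-3)² = 9)
(-2903 + S) + H = (-2903 + 9) + 328/1041 = -2894 + 328/1041 = -3012326/1041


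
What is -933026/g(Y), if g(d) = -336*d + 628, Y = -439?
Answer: -466513/74066 ≈ -6.2986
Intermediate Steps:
g(d) = 628 - 336*d
-933026/g(Y) = -933026/(628 - 336*(-439)) = -933026/(628 + 147504) = -933026/148132 = -933026*1/148132 = -466513/74066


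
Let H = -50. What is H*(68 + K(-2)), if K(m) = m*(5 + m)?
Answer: -3100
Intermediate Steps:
H*(68 + K(-2)) = -50*(68 - 2*(5 - 2)) = -50*(68 - 2*3) = -50*(68 - 6) = -50*62 = -3100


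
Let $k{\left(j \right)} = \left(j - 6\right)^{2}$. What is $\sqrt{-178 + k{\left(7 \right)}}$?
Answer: $i \sqrt{177} \approx 13.304 i$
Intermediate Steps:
$k{\left(j \right)} = \left(-6 + j\right)^{2}$ ($k{\left(j \right)} = \left(j - 6\right)^{2} = \left(-6 + j\right)^{2}$)
$\sqrt{-178 + k{\left(7 \right)}} = \sqrt{-178 + \left(-6 + 7\right)^{2}} = \sqrt{-178 + 1^{2}} = \sqrt{-178 + 1} = \sqrt{-177} = i \sqrt{177}$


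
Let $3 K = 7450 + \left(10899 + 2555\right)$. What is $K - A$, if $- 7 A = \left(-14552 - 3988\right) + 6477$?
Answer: $\frac{36713}{7} \approx 5244.7$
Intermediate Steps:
$K = 6968$ ($K = \frac{7450 + \left(10899 + 2555\right)}{3} = \frac{7450 + 13454}{3} = \frac{1}{3} \cdot 20904 = 6968$)
$A = \frac{12063}{7}$ ($A = - \frac{\left(-14552 - 3988\right) + 6477}{7} = - \frac{-18540 + 6477}{7} = \left(- \frac{1}{7}\right) \left(-12063\right) = \frac{12063}{7} \approx 1723.3$)
$K - A = 6968 - \frac{12063}{7} = \frac{36713}{7}$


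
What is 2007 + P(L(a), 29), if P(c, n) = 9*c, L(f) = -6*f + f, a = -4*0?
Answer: 2007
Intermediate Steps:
a = 0
L(f) = -5*f
2007 + P(L(a), 29) = 2007 + 9*(-5*0) = 2007 + 9*0 = 2007 + 0 = 2007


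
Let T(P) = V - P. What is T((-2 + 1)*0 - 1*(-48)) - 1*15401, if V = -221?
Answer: -15670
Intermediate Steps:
T(P) = -221 - P
T((-2 + 1)*0 - 1*(-48)) - 1*15401 = (-221 - ((-2 + 1)*0 - 1*(-48))) - 1*15401 = (-221 - (-1*0 + 48)) - 15401 = (-221 - (0 + 48)) - 15401 = (-221 - 1*48) - 15401 = (-221 - 48) - 15401 = -269 - 15401 = -15670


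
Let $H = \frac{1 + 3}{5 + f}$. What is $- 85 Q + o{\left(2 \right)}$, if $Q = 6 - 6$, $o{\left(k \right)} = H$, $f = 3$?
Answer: $\frac{1}{2} \approx 0.5$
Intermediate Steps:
$H = \frac{1}{2}$ ($H = \frac{1 + 3}{5 + 3} = \frac{4}{8} = 4 \cdot \frac{1}{8} = \frac{1}{2} \approx 0.5$)
$o{\left(k \right)} = \frac{1}{2}$
$Q = 0$ ($Q = 6 - 6 = 0$)
$- 85 Q + o{\left(2 \right)} = \left(-85\right) 0 + \frac{1}{2} = 0 + \frac{1}{2} = \frac{1}{2}$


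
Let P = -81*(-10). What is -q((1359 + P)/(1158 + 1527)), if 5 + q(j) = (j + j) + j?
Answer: 2306/895 ≈ 2.5765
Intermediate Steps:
P = 810
q(j) = -5 + 3*j (q(j) = -5 + ((j + j) + j) = -5 + (2*j + j) = -5 + 3*j)
-q((1359 + P)/(1158 + 1527)) = -(-5 + 3*((1359 + 810)/(1158 + 1527))) = -(-5 + 3*(2169/2685)) = -(-5 + 3*(2169*(1/2685))) = -(-5 + 3*(723/895)) = -(-5 + 2169/895) = -1*(-2306/895) = 2306/895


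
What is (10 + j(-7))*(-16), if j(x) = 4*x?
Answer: 288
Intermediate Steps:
(10 + j(-7))*(-16) = (10 + 4*(-7))*(-16) = (10 - 28)*(-16) = -18*(-16) = 288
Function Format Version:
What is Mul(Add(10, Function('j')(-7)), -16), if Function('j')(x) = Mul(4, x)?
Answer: 288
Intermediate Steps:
Mul(Add(10, Function('j')(-7)), -16) = Mul(Add(10, Mul(4, -7)), -16) = Mul(Add(10, -28), -16) = Mul(-18, -16) = 288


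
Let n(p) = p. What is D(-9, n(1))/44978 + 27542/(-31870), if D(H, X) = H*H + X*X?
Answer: -309042684/358362215 ≈ -0.86238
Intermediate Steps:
D(H, X) = H**2 + X**2
D(-9, n(1))/44978 + 27542/(-31870) = ((-9)**2 + 1**2)/44978 + 27542/(-31870) = (81 + 1)*(1/44978) + 27542*(-1/31870) = 82*(1/44978) - 13771/15935 = 41/22489 - 13771/15935 = -309042684/358362215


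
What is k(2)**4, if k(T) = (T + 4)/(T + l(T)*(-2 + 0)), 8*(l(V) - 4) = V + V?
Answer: 1296/2401 ≈ 0.53977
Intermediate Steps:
l(V) = 4 + V/4 (l(V) = 4 + (V + V)/8 = 4 + (2*V)/8 = 4 + V/4)
k(T) = (4 + T)/(-8 + T/2) (k(T) = (T + 4)/(T + (4 + T/4)*(-2 + 0)) = (4 + T)/(T + (4 + T/4)*(-2)) = (4 + T)/(T + (-8 - T/2)) = (4 + T)/(-8 + T/2))
k(2)**4 = (2*(4 + 2)/(-16 + 2))**4 = (2*6/(-14))**4 = (2*(-1/14)*6)**4 = (-6/7)**4 = 1296/2401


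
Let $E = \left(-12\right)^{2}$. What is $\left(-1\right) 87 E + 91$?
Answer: $-12437$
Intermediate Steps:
$E = 144$
$\left(-1\right) 87 E + 91 = \left(-1\right) 87 \cdot 144 + 91 = \left(-87\right) 144 + 91 = -12528 + 91 = -12437$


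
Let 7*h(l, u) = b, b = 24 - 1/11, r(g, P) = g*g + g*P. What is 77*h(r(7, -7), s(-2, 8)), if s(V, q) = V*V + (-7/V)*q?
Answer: 263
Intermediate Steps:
r(g, P) = g² + P*g
s(V, q) = V² - 7*q/V
b = 263/11 (b = 24 - 1*1/11 = 24 - 1/11 = 263/11 ≈ 23.909)
h(l, u) = 263/77 (h(l, u) = (⅐)*(263/11) = 263/77)
77*h(r(7, -7), s(-2, 8)) = 77*(263/77) = 263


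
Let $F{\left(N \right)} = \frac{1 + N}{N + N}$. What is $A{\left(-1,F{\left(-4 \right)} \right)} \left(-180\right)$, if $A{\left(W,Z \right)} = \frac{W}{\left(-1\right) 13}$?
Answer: $- \frac{180}{13} \approx -13.846$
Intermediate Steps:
$F{\left(N \right)} = \frac{1 + N}{2 N}$
$A{\left(W,Z \right)} = - \frac{W}{13}$ ($A{\left(W,Z \right)} = \frac{W}{-13} = W \left(- \frac{1}{13}\right) = - \frac{W}{13}$)
$A{\left(-1,F{\left(-4 \right)} \right)} \left(-180\right) = \left(- \frac{1}{13}\right) \left(-1\right) \left(-180\right) = \frac{1}{13} \left(-180\right) = - \frac{180}{13}$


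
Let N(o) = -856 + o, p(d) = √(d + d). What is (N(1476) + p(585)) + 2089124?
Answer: 2089744 + 3*√130 ≈ 2.0898e+6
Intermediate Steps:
p(d) = √2*√d (p(d) = √(2*d) = √2*√d)
(N(1476) + p(585)) + 2089124 = ((-856 + 1476) + √2*√585) + 2089124 = (620 + √2*(3*√65)) + 2089124 = (620 + 3*√130) + 2089124 = 2089744 + 3*√130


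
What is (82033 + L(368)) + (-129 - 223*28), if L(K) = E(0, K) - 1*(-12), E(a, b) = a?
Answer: 75672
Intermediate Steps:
L(K) = 12 (L(K) = 0 - 1*(-12) = 0 + 12 = 12)
(82033 + L(368)) + (-129 - 223*28) = (82033 + 12) + (-129 - 223*28) = 82045 + (-129 - 6244) = 82045 - 6373 = 75672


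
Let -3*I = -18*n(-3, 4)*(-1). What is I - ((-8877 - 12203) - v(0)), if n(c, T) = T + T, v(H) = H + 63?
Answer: 21095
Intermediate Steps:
v(H) = 63 + H
n(c, T) = 2*T
I = -48 (I = -(-36*4)*(-1)/3 = -(-18*8)*(-1)/3 = -(-48)*(-1) = -⅓*144 = -48)
I - ((-8877 - 12203) - v(0)) = -48 - ((-8877 - 12203) - (63 + 0)) = -48 - (-21080 - 1*63) = -48 - (-21080 - 63) = -48 - 1*(-21143) = -48 + 21143 = 21095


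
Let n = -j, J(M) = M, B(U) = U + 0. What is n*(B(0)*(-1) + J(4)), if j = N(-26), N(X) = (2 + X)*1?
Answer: 96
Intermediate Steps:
B(U) = U
N(X) = 2 + X
j = -24 (j = 2 - 26 = -24)
n = 24 (n = -1*(-24) = 24)
n*(B(0)*(-1) + J(4)) = 24*(0*(-1) + 4) = 24*(0 + 4) = 24*4 = 96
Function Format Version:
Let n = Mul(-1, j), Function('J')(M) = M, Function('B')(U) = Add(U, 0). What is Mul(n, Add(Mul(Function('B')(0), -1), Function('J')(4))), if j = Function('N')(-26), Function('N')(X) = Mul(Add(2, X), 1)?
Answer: 96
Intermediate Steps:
Function('B')(U) = U
Function('N')(X) = Add(2, X)
j = -24 (j = Add(2, -26) = -24)
n = 24 (n = Mul(-1, -24) = 24)
Mul(n, Add(Mul(Function('B')(0), -1), Function('J')(4))) = Mul(24, Add(Mul(0, -1), 4)) = Mul(24, Add(0, 4)) = Mul(24, 4) = 96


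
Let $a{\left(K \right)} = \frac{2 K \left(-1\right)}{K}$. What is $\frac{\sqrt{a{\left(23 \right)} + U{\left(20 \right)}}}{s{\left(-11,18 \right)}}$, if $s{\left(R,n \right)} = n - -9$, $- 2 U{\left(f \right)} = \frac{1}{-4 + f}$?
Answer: $\frac{i \sqrt{130}}{216} \approx 0.052786 i$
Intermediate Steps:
$U{\left(f \right)} = - \frac{1}{2 \left(-4 + f\right)}$
$s{\left(R,n \right)} = 9 + n$ ($s{\left(R,n \right)} = n + 9 = 9 + n$)
$a{\left(K \right)} = -2$ ($a{\left(K \right)} = \frac{\left(-2\right) K}{K} = -2$)
$\frac{\sqrt{a{\left(23 \right)} + U{\left(20 \right)}}}{s{\left(-11,18 \right)}} = \frac{\sqrt{-2 - \frac{1}{-8 + 2 \cdot 20}}}{9 + 18} = \frac{\sqrt{-2 - \frac{1}{-8 + 40}}}{27} = \sqrt{-2 - \frac{1}{32}} \cdot \frac{1}{27} = \sqrt{- \frac{65}{32}} \cdot \frac{1}{27} = \frac{i \sqrt{130}}{8} \cdot \frac{1}{27} = \frac{i \sqrt{130}}{216}$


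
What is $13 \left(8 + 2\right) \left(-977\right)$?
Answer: $-127010$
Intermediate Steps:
$13 \left(8 + 2\right) \left(-977\right) = 13 \cdot 10 \left(-977\right) = 130 \left(-977\right) = -127010$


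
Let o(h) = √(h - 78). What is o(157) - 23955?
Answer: -23955 + √79 ≈ -23946.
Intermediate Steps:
o(h) = √(-78 + h)
o(157) - 23955 = √(-78 + 157) - 23955 = √79 - 23955 = -23955 + √79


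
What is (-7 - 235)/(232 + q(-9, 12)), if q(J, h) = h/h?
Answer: -242/233 ≈ -1.0386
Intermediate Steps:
q(J, h) = 1
(-7 - 235)/(232 + q(-9, 12)) = (-7 - 235)/(232 + 1) = -242/233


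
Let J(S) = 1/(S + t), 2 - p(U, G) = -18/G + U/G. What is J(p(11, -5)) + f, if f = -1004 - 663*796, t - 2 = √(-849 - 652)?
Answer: (-2643760*√1501 + 6873771*I)/(-13*I + 5*√1501) ≈ -5.2875e+5 - 0.025696*I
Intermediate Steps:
t = 2 + I*√1501 (t = 2 + √(-849 - 652) = 2 + √(-1501) = 2 + I*√1501 ≈ 2.0 + 38.743*I)
p(U, G) = 2 + 18/G - U/G (p(U, G) = 2 - (-18/G + U/G) = 2 + (18/G - U/G) = 2 + 18/G - U/G)
J(S) = 1/(2 + S + I*√1501) (J(S) = 1/(S + (2 + I*√1501)) = 1/(2 + S + I*√1501))
f = -528752 (f = -1004 - 527748 = -528752)
J(p(11, -5)) + f = 1/(2 + (18 - 1*11 + 2*(-5))/(-5) + I*√1501) - 528752 = 1/(2 - (18 - 11 - 10)/5 + I*√1501) - 528752 = 1/(2 - ⅕*(-3) + I*√1501) - 528752 = 1/(2 + ⅗ + I*√1501) - 528752 = 1/(13/5 + I*√1501) - 528752 = -528752 + 1/(13/5 + I*√1501)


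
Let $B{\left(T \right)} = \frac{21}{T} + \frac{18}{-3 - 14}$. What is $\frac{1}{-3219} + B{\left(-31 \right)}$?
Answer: $- \frac{2945912}{1696413} \approx -1.7366$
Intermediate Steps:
$B{\left(T \right)} = - \frac{18}{17} + \frac{21}{T}$ ($B{\left(T \right)} = \frac{21}{T} + \frac{18}{-3 - 14} = \frac{21}{T} + \frac{18}{-17} = \frac{21}{T} + 18 \left(- \frac{1}{17}\right) = \frac{21}{T} - \frac{18}{17} = - \frac{18}{17} + \frac{21}{T}$)
$\frac{1}{-3219} + B{\left(-31 \right)} = \frac{1}{-3219} - \left(\frac{18}{17} - \frac{21}{-31}\right) = - \frac{1}{3219} + \left(- \frac{18}{17} + 21 \left(- \frac{1}{31}\right)\right) = - \frac{1}{3219} - \frac{915}{527} = - \frac{2945912}{1696413}$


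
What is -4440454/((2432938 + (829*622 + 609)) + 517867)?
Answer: -2220227/1733526 ≈ -1.2808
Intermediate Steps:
-4440454/((2432938 + (829*622 + 609)) + 517867) = -4440454/((2432938 + (515638 + 609)) + 517867) = -4440454/((2432938 + 516247) + 517867) = -4440454/(2949185 + 517867) = -4440454/3467052 = -4440454*1/3467052 = -2220227/1733526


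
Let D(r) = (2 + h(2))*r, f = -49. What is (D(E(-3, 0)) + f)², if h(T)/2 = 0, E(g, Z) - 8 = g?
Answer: 1521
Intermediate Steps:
E(g, Z) = 8 + g
h(T) = 0 (h(T) = 2*0 = 0)
D(r) = 2*r (D(r) = (2 + 0)*r = 2*r)
(D(E(-3, 0)) + f)² = (2*(8 - 3) - 49)² = (2*5 - 49)² = (10 - 49)² = (-39)² = 1521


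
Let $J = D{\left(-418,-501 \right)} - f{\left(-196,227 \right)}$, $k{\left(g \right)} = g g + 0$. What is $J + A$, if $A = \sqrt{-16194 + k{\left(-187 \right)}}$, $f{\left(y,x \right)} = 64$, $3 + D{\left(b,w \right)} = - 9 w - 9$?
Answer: $4433 + 5 \sqrt{751} \approx 4570.0$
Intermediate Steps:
$D{\left(b,w \right)} = -12 - 9 w$ ($D{\left(b,w \right)} = -3 - \left(9 + 9 w\right) = -12 - 9 w$)
$k{\left(g \right)} = g^{2}$ ($k{\left(g \right)} = g^{2} + 0 = g^{2}$)
$J = 4433$ ($J = \left(-12 - -4509\right) - 64 = \left(-12 + 4509\right) - 64 = 4497 - 64 = 4433$)
$A = 5 \sqrt{751}$ ($A = \sqrt{-16194 + \left(-187\right)^{2}} = \sqrt{-16194 + 34969} = \sqrt{18775} = 5 \sqrt{751} \approx 137.02$)
$J + A = 4433 + 5 \sqrt{751}$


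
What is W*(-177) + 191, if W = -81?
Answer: 14528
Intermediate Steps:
W*(-177) + 191 = -81*(-177) + 191 = 14337 + 191 = 14528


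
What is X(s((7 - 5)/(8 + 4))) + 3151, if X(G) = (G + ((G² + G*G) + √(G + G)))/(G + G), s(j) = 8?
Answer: 12639/4 ≈ 3159.8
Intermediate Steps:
X(G) = (G + 2*G² + √2*√G)/(2*G) (X(G) = (G + ((G² + G²) + √(2*G)))/((2*G)) = (G + (2*G² + √2*√G))*(1/(2*G)) = (G + 2*G² + √2*√G)*(1/(2*G)) = (G + 2*G² + √2*√G)/(2*G))
X(s((7 - 5)/(8 + 4))) + 3151 = (½ + 8 + √2/(2*√8)) + 3151 = (½ + 8 + √2*(√2/4)/2) + 3151 = (½ + 8 + ¼) + 3151 = 35/4 + 3151 = 12639/4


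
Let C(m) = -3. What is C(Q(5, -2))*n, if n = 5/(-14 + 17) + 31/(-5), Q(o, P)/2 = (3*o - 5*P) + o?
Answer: 68/5 ≈ 13.600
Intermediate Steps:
Q(o, P) = -10*P + 8*o (Q(o, P) = 2*((3*o - 5*P) + o) = 2*((-5*P + 3*o) + o) = 2*(-5*P + 4*o) = -10*P + 8*o)
n = -68/15 (n = 5/3 + 31*(-⅕) = 5*(⅓) - 31/5 = 5/3 - 31/5 = -68/15 ≈ -4.5333)
C(Q(5, -2))*n = -3*(-68/15) = 68/5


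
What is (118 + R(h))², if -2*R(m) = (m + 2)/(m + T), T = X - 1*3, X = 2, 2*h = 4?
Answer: 13456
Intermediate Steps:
h = 2 (h = (½)*4 = 2)
T = -1 (T = 2 - 1*3 = 2 - 3 = -1)
R(m) = -(2 + m)/(2*(-1 + m)) (R(m) = -(m + 2)/(2*(m - 1)) = -(2 + m)/(2*(-1 + m)))
(118 + R(h))² = (118 + (-2 - 1*2)/(2*(-1 + 2)))² = (118 + (½)*(-2 - 2)/1)² = (118 + (½)*1*(-4))² = (118 - 2)² = 116² = 13456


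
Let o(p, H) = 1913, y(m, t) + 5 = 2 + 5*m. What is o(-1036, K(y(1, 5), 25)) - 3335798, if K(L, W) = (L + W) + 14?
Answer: -3333885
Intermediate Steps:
y(m, t) = -3 + 5*m (y(m, t) = -5 + (2 + 5*m) = -3 + 5*m)
K(L, W) = 14 + L + W
o(-1036, K(y(1, 5), 25)) - 3335798 = 1913 - 3335798 = -3333885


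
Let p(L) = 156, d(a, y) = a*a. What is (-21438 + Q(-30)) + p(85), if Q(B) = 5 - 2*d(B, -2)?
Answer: -23077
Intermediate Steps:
d(a, y) = a**2
Q(B) = 5 - 2*B**2
(-21438 + Q(-30)) + p(85) = (-21438 + (5 - 2*(-30)**2)) + 156 = (-21438 + (5 - 2*900)) + 156 = (-21438 + (5 - 1800)) + 156 = (-21438 - 1795) + 156 = -23233 + 156 = -23077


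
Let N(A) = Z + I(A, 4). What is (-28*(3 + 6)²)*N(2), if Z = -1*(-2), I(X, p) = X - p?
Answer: 0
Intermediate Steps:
Z = 2
N(A) = -2 + A (N(A) = 2 + (A - 1*4) = 2 + (A - 4) = 2 + (-4 + A) = -2 + A)
(-28*(3 + 6)²)*N(2) = (-28*(3 + 6)²)*(-2 + 2) = -28*9²*0 = -28*81*0 = -2268*0 = 0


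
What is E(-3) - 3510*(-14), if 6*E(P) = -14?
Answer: 147413/3 ≈ 49138.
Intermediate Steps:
E(P) = -7/3 (E(P) = (1/6)*(-14) = -7/3)
E(-3) - 3510*(-14) = -7/3 - 3510*(-14) = -7/3 - 270*(-182) = -7/3 + 49140 = 147413/3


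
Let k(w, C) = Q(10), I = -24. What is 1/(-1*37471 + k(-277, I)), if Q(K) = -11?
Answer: -1/37482 ≈ -2.6679e-5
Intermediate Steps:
k(w, C) = -11
1/(-1*37471 + k(-277, I)) = 1/(-1*37471 - 11) = 1/(-37471 - 11) = 1/(-37482) = -1/37482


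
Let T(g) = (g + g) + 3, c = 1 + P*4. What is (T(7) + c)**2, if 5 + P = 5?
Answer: 324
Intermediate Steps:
P = 0 (P = -5 + 5 = 0)
c = 1 (c = 1 + 0*4 = 1 + 0 = 1)
T(g) = 3 + 2*g (T(g) = 2*g + 3 = 3 + 2*g)
(T(7) + c)**2 = ((3 + 2*7) + 1)**2 = ((3 + 14) + 1)**2 = (17 + 1)**2 = 18**2 = 324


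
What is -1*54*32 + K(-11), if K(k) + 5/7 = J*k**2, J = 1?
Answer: -11254/7 ≈ -1607.7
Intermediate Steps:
K(k) = -5/7 + k**2 (K(k) = -5/7 + 1*k**2 = -5/7 + k**2)
-1*54*32 + K(-11) = -1*54*32 + (-5/7 + (-11)**2) = -54*32 + (-5/7 + 121) = -1728 + 842/7 = -11254/7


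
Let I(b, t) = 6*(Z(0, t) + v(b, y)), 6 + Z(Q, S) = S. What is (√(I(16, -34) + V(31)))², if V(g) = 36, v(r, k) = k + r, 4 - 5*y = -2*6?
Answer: -444/5 ≈ -88.800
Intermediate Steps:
y = 16/5 (y = ⅘ - (-2)*6/5 = ⅘ - ⅕*(-12) = ⅘ + 12/5 = 16/5 ≈ 3.2000)
Z(Q, S) = -6 + S
I(b, t) = -84/5 + 6*b + 6*t (I(b, t) = 6*((-6 + t) + (16/5 + b)) = 6*(-14/5 + b + t) = -84/5 + 6*b + 6*t)
(√(I(16, -34) + V(31)))² = (√((-84/5 + 6*16 + 6*(-34)) + 36))² = (√((-84/5 + 96 - 204) + 36))² = (√(-624/5 + 36))² = (√(-444/5))² = (2*I*√555/5)² = -444/5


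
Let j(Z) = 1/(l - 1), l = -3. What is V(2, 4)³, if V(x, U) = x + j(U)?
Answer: 343/64 ≈ 5.3594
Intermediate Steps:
j(Z) = -¼ (j(Z) = 1/(-3 - 1) = 1/(-4) = -¼)
V(x, U) = -¼ + x (V(x, U) = x - ¼ = -¼ + x)
V(2, 4)³ = (-¼ + 2)³ = (7/4)³ = 343/64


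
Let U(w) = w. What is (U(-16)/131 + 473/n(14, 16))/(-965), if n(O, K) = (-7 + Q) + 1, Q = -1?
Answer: 12415/176981 ≈ 0.070149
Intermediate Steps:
n(O, K) = -7 (n(O, K) = (-7 - 1) + 1 = -8 + 1 = -7)
(U(-16)/131 + 473/n(14, 16))/(-965) = (-16/131 + 473/(-7))/(-965) = (-16*1/131 + 473*(-1/7))*(-1/965) = (-16/131 - 473/7)*(-1/965) = -62075/917*(-1/965) = 12415/176981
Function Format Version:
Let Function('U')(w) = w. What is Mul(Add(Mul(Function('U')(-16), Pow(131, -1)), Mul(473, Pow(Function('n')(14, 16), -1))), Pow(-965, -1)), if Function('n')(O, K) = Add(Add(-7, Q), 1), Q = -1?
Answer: Rational(12415, 176981) ≈ 0.070149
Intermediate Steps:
Function('n')(O, K) = -7 (Function('n')(O, K) = Add(Add(-7, -1), 1) = Add(-8, 1) = -7)
Mul(Add(Mul(Function('U')(-16), Pow(131, -1)), Mul(473, Pow(Function('n')(14, 16), -1))), Pow(-965, -1)) = Mul(Add(Mul(-16, Pow(131, -1)), Mul(473, Pow(-7, -1))), Pow(-965, -1)) = Mul(Add(Mul(-16, Rational(1, 131)), Mul(473, Rational(-1, 7))), Rational(-1, 965)) = Mul(Add(Rational(-16, 131), Rational(-473, 7)), Rational(-1, 965)) = Mul(Rational(-62075, 917), Rational(-1, 965)) = Rational(12415, 176981)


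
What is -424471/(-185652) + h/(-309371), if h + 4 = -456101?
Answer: 215995823201/57435344892 ≈ 3.7607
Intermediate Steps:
h = -456105 (h = -4 - 456101 = -456105)
-424471/(-185652) + h/(-309371) = -424471/(-185652) - 456105/(-309371) = -424471*(-1/185652) - 456105*(-1/309371) = 424471/185652 + 456105/309371 = 215995823201/57435344892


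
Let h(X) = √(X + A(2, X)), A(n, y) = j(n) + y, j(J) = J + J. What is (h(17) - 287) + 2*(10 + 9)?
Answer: -249 + √38 ≈ -242.84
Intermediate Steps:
j(J) = 2*J
A(n, y) = y + 2*n (A(n, y) = 2*n + y = y + 2*n)
h(X) = √(4 + 2*X) (h(X) = √(X + (X + 2*2)) = √(X + (X + 4)) = √(X + (4 + X)) = √(4 + 2*X))
(h(17) - 287) + 2*(10 + 9) = (√(4 + 2*17) - 287) + 2*(10 + 9) = (√(4 + 34) - 287) + 2*19 = (√38 - 287) + 38 = (-287 + √38) + 38 = -249 + √38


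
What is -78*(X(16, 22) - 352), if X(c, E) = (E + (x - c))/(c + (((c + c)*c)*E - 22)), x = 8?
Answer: 11888406/433 ≈ 27456.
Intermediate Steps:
X(c, E) = (8 + E - c)/(-22 + c + 2*E*c**2) (X(c, E) = (E + (8 - c))/(c + (((c + c)*c)*E - 22)) = (8 + E - c)/(c + (((2*c)*c)*E - 22)) = (8 + E - c)/(c + ((2*c**2)*E - 22)) = (8 + E - c)/(c + (2*E*c**2 - 22)) = (8 + E - c)/(c + (-22 + 2*E*c**2)) = (8 + E - c)/(-22 + c + 2*E*c**2))
-78*(X(16, 22) - 352) = -78*((8 + 22 - 1*16)/(-22 + 16 + 2*22*16**2) - 352) = -78*((8 + 22 - 16)/(-22 + 16 + 2*22*256) - 352) = -78*(14/(-22 + 16 + 11264) - 352) = -78*(14/11258 - 352) = -78*((1/11258)*14 - 352) = -78*(7/5629 - 352) = -78*(-1981401/5629) = 11888406/433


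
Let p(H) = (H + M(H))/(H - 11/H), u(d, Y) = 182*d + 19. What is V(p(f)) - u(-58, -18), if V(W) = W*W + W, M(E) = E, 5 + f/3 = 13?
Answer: 3365651809/319225 ≈ 10543.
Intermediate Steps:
f = 24 (f = -15 + 3*13 = -15 + 39 = 24)
u(d, Y) = 19 + 182*d
p(H) = 2*H/(H - 11/H) (p(H) = (H + H)/(H - 11/H) = (2*H)/(H - 11/H) = 2*H/(H - 11/H))
V(W) = W + W² (V(W) = W² + W = W + W²)
V(p(f)) - u(-58, -18) = (2*24²/(-11 + 24²))*(1 + 2*24²/(-11 + 24²)) - (19 + 182*(-58)) = (2*576/(-11 + 576))*(1 + 2*576/(-11 + 576)) - (19 - 10556) = (2*576/565)*(1 + 2*576/565) - 1*(-10537) = (2*576*(1/565))*(1 + 2*576*(1/565)) + 10537 = 1152*(1 + 1152/565)/565 + 10537 = (1152/565)*(1717/565) + 10537 = 1977984/319225 + 10537 = 3365651809/319225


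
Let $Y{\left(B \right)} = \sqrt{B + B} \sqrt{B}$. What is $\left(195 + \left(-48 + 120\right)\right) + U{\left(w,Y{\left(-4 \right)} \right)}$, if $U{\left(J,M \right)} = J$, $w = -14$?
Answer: $253$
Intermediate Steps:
$Y{\left(B \right)} = B \sqrt{2}$ ($Y{\left(B \right)} = \sqrt{2 B} \sqrt{B} = \sqrt{2} \sqrt{B} \sqrt{B} = B \sqrt{2}$)
$\left(195 + \left(-48 + 120\right)\right) + U{\left(w,Y{\left(-4 \right)} \right)} = \left(195 + \left(-48 + 120\right)\right) - 14 = \left(195 + 72\right) - 14 = 267 - 14 = 253$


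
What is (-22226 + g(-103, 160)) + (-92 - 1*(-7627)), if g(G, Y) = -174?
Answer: -14865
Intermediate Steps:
(-22226 + g(-103, 160)) + (-92 - 1*(-7627)) = (-22226 - 174) + (-92 - 1*(-7627)) = -22400 + (-92 + 7627) = -22400 + 7535 = -14865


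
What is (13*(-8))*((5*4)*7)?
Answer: -14560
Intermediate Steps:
(13*(-8))*((5*4)*7) = -2080*7 = -104*140 = -14560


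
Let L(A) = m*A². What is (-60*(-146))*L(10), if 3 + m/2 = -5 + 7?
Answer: -1752000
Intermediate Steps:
m = -2 (m = -6 + 2*(-5 + 7) = -6 + 2*2 = -6 + 4 = -2)
L(A) = -2*A²
(-60*(-146))*L(10) = (-60*(-146))*(-2*10²) = 8760*(-2*100) = 8760*(-200) = -1752000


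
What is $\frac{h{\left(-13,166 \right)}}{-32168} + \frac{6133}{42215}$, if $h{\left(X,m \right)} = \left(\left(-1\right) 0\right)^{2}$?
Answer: $\frac{6133}{42215} \approx 0.14528$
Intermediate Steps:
$h{\left(X,m \right)} = 0$ ($h{\left(X,m \right)} = 0^{2} = 0$)
$\frac{h{\left(-13,166 \right)}}{-32168} + \frac{6133}{42215} = \frac{0}{-32168} + \frac{6133}{42215} = 0 \left(- \frac{1}{32168}\right) + 6133 \cdot \frac{1}{42215} = 0 + \frac{6133}{42215} = \frac{6133}{42215}$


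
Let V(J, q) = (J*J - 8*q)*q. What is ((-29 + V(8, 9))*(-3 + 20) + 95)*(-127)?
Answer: 205994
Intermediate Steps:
V(J, q) = q*(J² - 8*q) (V(J, q) = (J² - 8*q)*q = q*(J² - 8*q))
((-29 + V(8, 9))*(-3 + 20) + 95)*(-127) = ((-29 + 9*(8² - 8*9))*(-3 + 20) + 95)*(-127) = ((-29 + 9*(64 - 72))*17 + 95)*(-127) = ((-29 + 9*(-8))*17 + 95)*(-127) = ((-29 - 72)*17 + 95)*(-127) = (-101*17 + 95)*(-127) = (-1717 + 95)*(-127) = -1622*(-127) = 205994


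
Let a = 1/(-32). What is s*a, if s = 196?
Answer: -49/8 ≈ -6.1250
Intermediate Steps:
a = -1/32 ≈ -0.031250
s*a = 196*(-1/32) = -49/8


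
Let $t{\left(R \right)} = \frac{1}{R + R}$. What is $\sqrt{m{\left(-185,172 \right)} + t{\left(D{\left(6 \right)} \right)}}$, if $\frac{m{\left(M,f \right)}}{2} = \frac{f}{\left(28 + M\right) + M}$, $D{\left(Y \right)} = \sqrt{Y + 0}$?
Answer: $\frac{\sqrt{-13072 + 1083 \sqrt{6}}}{114} \approx 0.89539 i$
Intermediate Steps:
$D{\left(Y \right)} = \sqrt{Y}$
$t{\left(R \right)} = \frac{1}{2 R}$
$m{\left(M,f \right)} = \frac{2 f}{28 + 2 M}$ ($m{\left(M,f \right)} = 2 \frac{f}{\left(28 + M\right) + M} = 2 \frac{f}{28 + 2 M} = \frac{2 f}{28 + 2 M}$)
$\sqrt{m{\left(-185,172 \right)} + t{\left(D{\left(6 \right)} \right)}} = \sqrt{\frac{172}{14 - 185} + \frac{1}{2 \sqrt{6}}} = \sqrt{\frac{172}{-171} + \frac{\frac{1}{6} \sqrt{6}}{2}} = \sqrt{172 \left(- \frac{1}{171}\right) + \frac{\sqrt{6}}{12}} = \sqrt{- \frac{172}{171} + \frac{\sqrt{6}}{12}}$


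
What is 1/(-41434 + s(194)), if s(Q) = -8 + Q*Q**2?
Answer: 1/7259942 ≈ 1.3774e-7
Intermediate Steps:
s(Q) = -8 + Q**3
1/(-41434 + s(194)) = 1/(-41434 + (-8 + 194**3)) = 1/(-41434 + (-8 + 7301384)) = 1/(-41434 + 7301376) = 1/7259942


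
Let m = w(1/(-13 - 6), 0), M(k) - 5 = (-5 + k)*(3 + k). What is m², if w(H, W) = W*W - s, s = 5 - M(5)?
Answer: 0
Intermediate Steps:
M(k) = 5 + (-5 + k)*(3 + k)
s = 0 (s = 5 - (-10 + 5² - 2*5) = 5 - (-10 + 25 - 10) = 5 - 1*5 = 5 - 5 = 0)
w(H, W) = W² (w(H, W) = W*W - 1*0 = W² + 0 = W²)
m = 0 (m = 0² = 0)
m² = 0² = 0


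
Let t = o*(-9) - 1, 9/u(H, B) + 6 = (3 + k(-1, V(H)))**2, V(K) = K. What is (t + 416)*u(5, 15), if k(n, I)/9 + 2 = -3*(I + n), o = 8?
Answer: 1029/5041 ≈ 0.20413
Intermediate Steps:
k(n, I) = -18 - 27*I - 27*n (k(n, I) = -18 + 9*(-3*(I + n)) = -18 + 9*(-3*I - 3*n) = -18 + (-27*I - 27*n) = -18 - 27*I - 27*n)
u(H, B) = 9/(-6 + (12 - 27*H)**2) (u(H, B) = 9/(-6 + (3 + (-18 - 27*H - 27*(-1)))**2) = 9/(-6 + (3 + (-18 - 27*H + 27))**2) = 9/(-6 + (3 + (9 - 27*H))**2) = 9/(-6 + (12 - 27*H)**2))
t = -73 (t = 8*(-9) - 1 = -72 - 1 = -73)
(t + 416)*u(5, 15) = (-73 + 416)*(3/(-2 + 3*(-4 + 9*5)**2)) = 343*(3/(-2 + 3*(-4 + 45)**2)) = 343*(3/(-2 + 3*41**2)) = 343*(3/(-2 + 3*1681)) = 343*(3/(-2 + 5043)) = 343*(3/5041) = 1029/5041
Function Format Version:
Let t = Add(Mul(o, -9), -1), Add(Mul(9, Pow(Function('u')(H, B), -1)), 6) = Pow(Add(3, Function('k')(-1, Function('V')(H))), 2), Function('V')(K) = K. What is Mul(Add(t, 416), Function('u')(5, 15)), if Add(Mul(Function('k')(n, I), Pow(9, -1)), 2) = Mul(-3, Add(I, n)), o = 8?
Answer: Rational(1029, 5041) ≈ 0.20413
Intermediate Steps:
Function('k')(n, I) = Add(-18, Mul(-27, I), Mul(-27, n)) (Function('k')(n, I) = Add(-18, Mul(9, Mul(-3, Add(I, n)))) = Add(-18, Mul(9, Add(Mul(-3, I), Mul(-3, n)))) = Add(-18, Add(Mul(-27, I), Mul(-27, n))) = Add(-18, Mul(-27, I), Mul(-27, n)))
Function('u')(H, B) = Mul(9, Pow(Add(-6, Pow(Add(12, Mul(-27, H)), 2)), -1)) (Function('u')(H, B) = Mul(9, Pow(Add(-6, Pow(Add(3, Add(-18, Mul(-27, H), Mul(-27, -1))), 2)), -1)) = Mul(9, Pow(Add(-6, Pow(Add(3, Add(-18, Mul(-27, H), 27)), 2)), -1)) = Mul(9, Pow(Add(-6, Pow(Add(3, Add(9, Mul(-27, H))), 2)), -1)) = Mul(9, Pow(Add(-6, Pow(Add(12, Mul(-27, H)), 2)), -1)))
t = -73 (t = Add(Mul(8, -9), -1) = Add(-72, -1) = -73)
Mul(Add(t, 416), Function('u')(5, 15)) = Mul(Add(-73, 416), Mul(3, Pow(Add(-2, Mul(3, Pow(Add(-4, Mul(9, 5)), 2))), -1))) = Mul(343, Mul(3, Pow(Add(-2, Mul(3, Pow(Add(-4, 45), 2))), -1))) = Mul(343, Mul(3, Pow(Add(-2, Mul(3, Pow(41, 2))), -1))) = Mul(343, Mul(3, Pow(Add(-2, Mul(3, 1681)), -1))) = Mul(343, Mul(3, Pow(Add(-2, 5043), -1))) = Mul(343, Mul(3, Pow(5041, -1))) = Mul(343, Mul(3, Rational(1, 5041))) = Mul(343, Rational(3, 5041)) = Rational(1029, 5041)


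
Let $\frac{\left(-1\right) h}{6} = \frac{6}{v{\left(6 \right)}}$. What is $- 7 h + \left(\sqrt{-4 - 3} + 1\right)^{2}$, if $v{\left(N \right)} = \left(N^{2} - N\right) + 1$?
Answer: $\frac{66}{31} + 2 i \sqrt{7} \approx 2.129 + 5.2915 i$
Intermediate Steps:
$v{\left(N \right)} = 1 + N^{2} - N$
$h = - \frac{36}{31}$ ($h = - 6 \frac{6}{1 + 6^{2} - 6} = - 6 \frac{6}{1 + 36 - 6} = - 6 \cdot \frac{6}{31} = - 6 \cdot 6 \cdot \frac{1}{31} = \left(-6\right) \frac{6}{31} = - \frac{36}{31} \approx -1.1613$)
$- 7 h + \left(\sqrt{-4 - 3} + 1\right)^{2} = \left(-7\right) \left(- \frac{36}{31}\right) + \left(\sqrt{-4 - 3} + 1\right)^{2} = \frac{252}{31} + \left(\sqrt{-7} + 1\right)^{2} = \frac{252}{31} + \left(i \sqrt{7} + 1\right)^{2} = \frac{252}{31} + \left(1 + i \sqrt{7}\right)^{2}$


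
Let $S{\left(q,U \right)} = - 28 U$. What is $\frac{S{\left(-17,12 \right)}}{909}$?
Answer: $- \frac{112}{303} \approx -0.36964$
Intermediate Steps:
$\frac{S{\left(-17,12 \right)}}{909} = \frac{\left(-28\right) 12}{909} = \left(-336\right) \frac{1}{909} = - \frac{112}{303}$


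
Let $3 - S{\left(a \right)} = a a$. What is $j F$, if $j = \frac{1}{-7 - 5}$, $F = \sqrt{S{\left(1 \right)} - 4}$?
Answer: $- \frac{i \sqrt{2}}{12} \approx - 0.11785 i$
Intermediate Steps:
$S{\left(a \right)} = 3 - a^{2}$ ($S{\left(a \right)} = 3 - a a = 3 - a^{2}$)
$F = i \sqrt{2}$ ($F = \sqrt{\left(3 - 1^{2}\right) - 4} = \sqrt{\left(3 - 1\right) - 4} = \sqrt{2 - 4} = \sqrt{-2} = i \sqrt{2} \approx 1.4142 i$)
$j = - \frac{1}{12}$ ($j = \frac{1}{-12} = - \frac{1}{12} \approx -0.083333$)
$j F = - \frac{i \sqrt{2}}{12}$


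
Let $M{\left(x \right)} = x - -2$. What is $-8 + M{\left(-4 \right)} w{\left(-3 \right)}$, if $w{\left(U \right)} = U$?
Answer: $-2$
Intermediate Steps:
$M{\left(x \right)} = 2 + x$ ($M{\left(x \right)} = x + 2 = 2 + x$)
$-8 + M{\left(-4 \right)} w{\left(-3 \right)} = -8 + \left(2 - 4\right) \left(-3\right) = -8 - -6 = -8 + 6 = -2$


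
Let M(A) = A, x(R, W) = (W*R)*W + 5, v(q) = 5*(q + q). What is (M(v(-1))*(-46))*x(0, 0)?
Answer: 2300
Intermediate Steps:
v(q) = 10*q (v(q) = 5*(2*q) = 10*q)
x(R, W) = 5 + R*W² (x(R, W) = (R*W)*W + 5 = R*W² + 5 = 5 + R*W²)
(M(v(-1))*(-46))*x(0, 0) = ((10*(-1))*(-46))*(5 + 0*0²) = (-10*(-46))*(5 + 0*0) = 460*(5 + 0) = 460*5 = 2300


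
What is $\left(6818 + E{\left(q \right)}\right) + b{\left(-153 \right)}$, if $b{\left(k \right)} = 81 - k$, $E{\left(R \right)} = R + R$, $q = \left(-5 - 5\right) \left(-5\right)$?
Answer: $7152$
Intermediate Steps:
$q = 50$ ($q = \left(-10\right) \left(-5\right) = 50$)
$E{\left(R \right)} = 2 R$
$\left(6818 + E{\left(q \right)}\right) + b{\left(-153 \right)} = \left(6818 + 2 \cdot 50\right) + \left(81 - -153\right) = \left(6818 + 100\right) + \left(81 + 153\right) = 6918 + 234 = 7152$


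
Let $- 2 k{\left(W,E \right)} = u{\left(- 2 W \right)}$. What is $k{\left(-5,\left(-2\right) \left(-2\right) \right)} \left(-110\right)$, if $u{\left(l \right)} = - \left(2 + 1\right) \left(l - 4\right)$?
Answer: $-990$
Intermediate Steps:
$u{\left(l \right)} = 12 - 3 l$ ($u{\left(l \right)} = - 3 \left(-4 + l\right) = - (-12 + 3 l) = 12 - 3 l$)
$k{\left(W,E \right)} = -6 - 3 W$ ($k{\left(W,E \right)} = - \frac{12 - 3 \left(- 2 W\right)}{2} = - \frac{12 + 6 W}{2} = -6 - 3 W$)
$k{\left(-5,\left(-2\right) \left(-2\right) \right)} \left(-110\right) = \left(-6 - -15\right) \left(-110\right) = \left(-6 + 15\right) \left(-110\right) = 9 \left(-110\right) = -990$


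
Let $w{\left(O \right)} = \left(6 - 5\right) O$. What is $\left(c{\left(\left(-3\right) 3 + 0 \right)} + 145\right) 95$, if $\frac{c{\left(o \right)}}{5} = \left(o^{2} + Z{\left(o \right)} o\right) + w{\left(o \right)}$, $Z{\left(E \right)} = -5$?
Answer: $69350$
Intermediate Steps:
$w{\left(O \right)} = O$ ($w{\left(O \right)} = 1 O = O$)
$c{\left(o \right)} = - 20 o + 5 o^{2}$ ($c{\left(o \right)} = 5 \left(\left(o^{2} - 5 o\right) + o\right) = 5 \left(o^{2} - 4 o\right) = - 20 o + 5 o^{2}$)
$\left(c{\left(\left(-3\right) 3 + 0 \right)} + 145\right) 95 = \left(5 \left(\left(-3\right) 3 + 0\right) \left(-4 + \left(\left(-3\right) 3 + 0\right)\right) + 145\right) 95 = \left(5 \left(-9 + 0\right) \left(-4 + \left(-9 + 0\right)\right) + 145\right) 95 = \left(5 \left(-9\right) \left(-4 - 9\right) + 145\right) 95 = \left(5 \left(-9\right) \left(-13\right) + 145\right) 95 = \left(585 + 145\right) 95 = 730 \cdot 95 = 69350$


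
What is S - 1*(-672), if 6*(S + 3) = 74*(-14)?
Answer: 1489/3 ≈ 496.33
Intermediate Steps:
S = -527/3 (S = -3 + (74*(-14))/6 = -3 + (⅙)*(-1036) = -3 - 518/3 = -527/3 ≈ -175.67)
S - 1*(-672) = -527/3 - 1*(-672) = -527/3 + 672 = 1489/3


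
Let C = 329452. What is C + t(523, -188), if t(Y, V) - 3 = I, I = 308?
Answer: 329763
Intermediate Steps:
t(Y, V) = 311 (t(Y, V) = 3 + 308 = 311)
C + t(523, -188) = 329452 + 311 = 329763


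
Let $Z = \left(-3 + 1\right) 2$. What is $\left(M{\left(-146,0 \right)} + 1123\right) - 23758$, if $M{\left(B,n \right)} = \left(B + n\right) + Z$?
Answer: $-22785$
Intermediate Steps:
$Z = -4$ ($Z = \left(-2\right) 2 = -4$)
$M{\left(B,n \right)} = -4 + B + n$ ($M{\left(B,n \right)} = \left(B + n\right) - 4 = -4 + B + n$)
$\left(M{\left(-146,0 \right)} + 1123\right) - 23758 = \left(\left(-4 - 146 + 0\right) + 1123\right) - 23758 = \left(-150 + 1123\right) - 23758 = 973 - 23758 = -22785$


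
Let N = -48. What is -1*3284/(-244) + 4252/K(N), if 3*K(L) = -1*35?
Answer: -749381/2135 ≈ -351.00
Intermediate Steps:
K(L) = -35/3 (K(L) = (-1*35)/3 = (⅓)*(-35) = -35/3)
-1*3284/(-244) + 4252/K(N) = -1*3284/(-244) + 4252/(-35/3) = -3284*(-1/244) + 4252*(-3/35) = 821/61 - 12756/35 = -749381/2135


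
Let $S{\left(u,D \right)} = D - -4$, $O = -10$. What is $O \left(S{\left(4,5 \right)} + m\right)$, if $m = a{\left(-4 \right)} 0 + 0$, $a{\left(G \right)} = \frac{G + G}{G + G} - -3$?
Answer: $-90$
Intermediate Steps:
$a{\left(G \right)} = 4$ ($a{\left(G \right)} = \frac{2 G}{2 G} + 3 = 2 G \frac{1}{2 G} + 3 = 1 + 3 = 4$)
$S{\left(u,D \right)} = 4 + D$ ($S{\left(u,D \right)} = D + 4 = 4 + D$)
$m = 0$ ($m = 4 \cdot 0 + 0 = 0 + 0 = 0$)
$O \left(S{\left(4,5 \right)} + m\right) = - 10 \left(\left(4 + 5\right) + 0\right) = - 10 \left(9 + 0\right) = \left(-10\right) 9 = -90$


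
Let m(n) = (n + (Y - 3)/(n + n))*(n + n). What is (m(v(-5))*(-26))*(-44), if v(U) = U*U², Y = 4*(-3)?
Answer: 35732840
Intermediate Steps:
Y = -12
v(U) = U³
m(n) = 2*n*(n - 15/(2*n)) (m(n) = (n + (-12 - 3)/(n + n))*(n + n) = (n - 15*1/(2*n))*(2*n) = (n - 15/(2*n))*(2*n) = 2*n*(n - 15/(2*n)))
(m(v(-5))*(-26))*(-44) = ((-15 + 2*((-5)³)²)*(-26))*(-44) = ((-15 + 2*(-125)²)*(-26))*(-44) = ((-15 + 2*15625)*(-26))*(-44) = ((-15 + 31250)*(-26))*(-44) = (31235*(-26))*(-44) = -812110*(-44) = 35732840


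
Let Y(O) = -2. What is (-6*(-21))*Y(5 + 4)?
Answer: -252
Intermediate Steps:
(-6*(-21))*Y(5 + 4) = -6*(-21)*(-2) = 126*(-2) = -252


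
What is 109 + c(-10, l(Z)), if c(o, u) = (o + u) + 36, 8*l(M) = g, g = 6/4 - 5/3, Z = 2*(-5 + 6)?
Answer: 6479/48 ≈ 134.98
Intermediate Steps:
Z = 2 (Z = 2*1 = 2)
g = -⅙ (g = 6*(¼) - 5*⅓ = 3/2 - 5/3 = -⅙ ≈ -0.16667)
l(M) = -1/48 (l(M) = (⅛)*(-⅙) = -1/48)
c(o, u) = 36 + o + u
109 + c(-10, l(Z)) = 109 + (36 - 10 - 1/48) = 109 + 1247/48 = 6479/48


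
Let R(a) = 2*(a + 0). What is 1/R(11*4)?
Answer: 1/88 ≈ 0.011364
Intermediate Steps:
R(a) = 2*a
1/R(11*4) = 1/(2*(11*4)) = 1/(2*44) = 1/88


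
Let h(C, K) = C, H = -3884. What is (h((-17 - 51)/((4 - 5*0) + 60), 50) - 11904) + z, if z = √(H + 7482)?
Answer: -190481/16 + √3598 ≈ -11845.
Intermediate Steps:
z = √3598 (z = √(-3884 + 7482) = √3598 ≈ 59.983)
(h((-17 - 51)/((4 - 5*0) + 60), 50) - 11904) + z = ((-17 - 51)/((4 - 5*0) + 60) - 11904) + √3598 = (-68/((4 + 0) + 60) - 11904) + √3598 = (-68/(4 + 60) - 11904) + √3598 = (-68/64 - 11904) + √3598 = (-68*1/64 - 11904) + √3598 = (-17/16 - 11904) + √3598 = -190481/16 + √3598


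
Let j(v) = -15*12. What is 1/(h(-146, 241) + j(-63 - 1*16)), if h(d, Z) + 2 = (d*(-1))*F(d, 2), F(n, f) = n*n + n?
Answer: 1/3090638 ≈ 3.2356e-7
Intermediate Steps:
F(n, f) = n + n**2 (F(n, f) = n**2 + n = n + n**2)
h(d, Z) = -2 - d**2*(1 + d) (h(d, Z) = -2 + (d*(-1))*(d*(1 + d)) = -2 + (-d)*(d*(1 + d)) = -2 - d**2*(1 + d))
j(v) = -180
1/(h(-146, 241) + j(-63 - 1*16)) = 1/((-2 - 1*(-146)**2*(1 - 146)) - 180) = 1/((-2 - 1*21316*(-145)) - 180) = 1/((-2 + 3090820) - 180) = 1/(3090818 - 180) = 1/3090638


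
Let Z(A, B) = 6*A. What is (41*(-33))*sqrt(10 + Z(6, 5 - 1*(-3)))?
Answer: -1353*sqrt(46) ≈ -9176.5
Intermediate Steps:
(41*(-33))*sqrt(10 + Z(6, 5 - 1*(-3))) = (41*(-33))*sqrt(10 + 6*6) = -1353*sqrt(10 + 36) = -1353*sqrt(46)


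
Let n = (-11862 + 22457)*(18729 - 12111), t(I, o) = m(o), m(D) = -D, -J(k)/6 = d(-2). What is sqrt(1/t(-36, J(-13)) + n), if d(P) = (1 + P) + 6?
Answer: sqrt(63105939030)/30 ≈ 8373.6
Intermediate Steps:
d(P) = 7 + P
J(k) = -30 (J(k) = -6*(7 - 2) = -6*5 = -30)
t(I, o) = -o
n = 70117710 (n = 10595*6618 = 70117710)
sqrt(1/t(-36, J(-13)) + n) = sqrt(1/(-1*(-30)) + 70117710) = sqrt(1/30 + 70117710) = sqrt(2103531301/30) = sqrt(63105939030)/30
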